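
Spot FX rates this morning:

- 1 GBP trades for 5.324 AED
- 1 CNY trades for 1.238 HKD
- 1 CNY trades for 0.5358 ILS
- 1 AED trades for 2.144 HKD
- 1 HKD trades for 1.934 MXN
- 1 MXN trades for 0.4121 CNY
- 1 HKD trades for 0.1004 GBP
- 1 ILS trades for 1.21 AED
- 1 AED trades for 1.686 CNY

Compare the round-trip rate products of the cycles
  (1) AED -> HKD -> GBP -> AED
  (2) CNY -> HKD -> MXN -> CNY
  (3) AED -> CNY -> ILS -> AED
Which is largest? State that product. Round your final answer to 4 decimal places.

(1) 2.144 × 0.1004 × 5.324 = 1.14603
(2) 1.238 × 1.934 × 0.4121 = 0.98669
(3) 1.686 × 0.5358 × 1.21 = 1.09306
Highest is cycle (1) at 1.1460 (>1, arbitrage).

1.1460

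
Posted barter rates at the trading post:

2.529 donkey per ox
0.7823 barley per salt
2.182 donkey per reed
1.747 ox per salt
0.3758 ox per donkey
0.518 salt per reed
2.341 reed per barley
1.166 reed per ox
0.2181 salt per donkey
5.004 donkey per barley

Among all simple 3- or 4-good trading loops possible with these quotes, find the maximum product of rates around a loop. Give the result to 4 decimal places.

ox→reed→salt→ox: 1.166 × 0.518 × 1.747 = 1.05517
donkey→salt→ox→reed→donkey: 0.2181 × 1.747 × 1.166 × 2.182 = 0.96940
donkey→salt→ox→donkey: 0.2181 × 1.747 × 2.529 = 0.96360
donkey→ox→reed→donkey: 0.3758 × 1.166 × 2.182 = 0.95611
barley→reed→salt→barley: 2.341 × 0.518 × 0.7823 = 0.94865
donkey→salt→barley→reed→donkey: 0.2181 × 0.7823 × 2.341 × 2.182 = 0.87154
donkey→salt→barley→donkey: 0.2181 × 0.7823 × 5.004 = 0.85378
Maximum is ox→reed→salt→ox at 1.0552; arbitrage exists.

1.0552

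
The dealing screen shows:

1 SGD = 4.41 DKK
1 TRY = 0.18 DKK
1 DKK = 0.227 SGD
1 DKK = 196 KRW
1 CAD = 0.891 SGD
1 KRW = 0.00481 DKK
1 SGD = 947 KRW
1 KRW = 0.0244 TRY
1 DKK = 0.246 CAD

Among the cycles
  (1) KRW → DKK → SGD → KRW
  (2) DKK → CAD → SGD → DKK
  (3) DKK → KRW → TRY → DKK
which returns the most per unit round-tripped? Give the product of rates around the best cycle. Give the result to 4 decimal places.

(1) 0.00481 × 0.227 × 947 = 1.03400
(2) 0.246 × 0.891 × 4.41 = 0.96661
(3) 196 × 0.0244 × 0.18 = 0.86083
Highest is cycle (1) at 1.0340 (>1, arbitrage).

1.0340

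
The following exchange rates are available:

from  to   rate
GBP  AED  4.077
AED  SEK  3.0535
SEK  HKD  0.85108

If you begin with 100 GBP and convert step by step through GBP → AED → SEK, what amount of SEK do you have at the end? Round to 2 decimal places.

100 GBP × 4.077 = 407.7 AED
407.7 AED × 3.0535 = 1244.91195 SEK

1244.91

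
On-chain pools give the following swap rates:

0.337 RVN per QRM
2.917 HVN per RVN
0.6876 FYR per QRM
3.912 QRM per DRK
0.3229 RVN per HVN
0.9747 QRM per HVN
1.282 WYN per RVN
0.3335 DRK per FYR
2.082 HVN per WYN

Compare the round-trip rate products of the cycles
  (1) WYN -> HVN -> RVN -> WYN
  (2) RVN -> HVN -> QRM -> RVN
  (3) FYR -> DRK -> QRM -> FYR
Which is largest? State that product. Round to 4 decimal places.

0.9582

(1) 2.082 × 0.3229 × 1.282 = 0.86186
(2) 2.917 × 0.9747 × 0.337 = 0.95816
(3) 0.3335 × 3.912 × 0.6876 = 0.89708
Highest is cycle (2) at 0.9582 (≤1, no arbitrage).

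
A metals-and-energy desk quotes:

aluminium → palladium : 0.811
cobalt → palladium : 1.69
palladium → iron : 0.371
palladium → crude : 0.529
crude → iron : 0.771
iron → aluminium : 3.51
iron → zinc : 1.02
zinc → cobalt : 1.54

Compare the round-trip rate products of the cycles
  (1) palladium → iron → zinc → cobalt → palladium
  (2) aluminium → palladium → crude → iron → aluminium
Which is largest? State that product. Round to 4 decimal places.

1.1610

(1) 0.371 × 1.02 × 1.54 × 1.69 = 0.98488
(2) 0.811 × 0.529 × 0.771 × 3.51 = 1.16102
Highest is cycle (2) at 1.1610 (>1, arbitrage).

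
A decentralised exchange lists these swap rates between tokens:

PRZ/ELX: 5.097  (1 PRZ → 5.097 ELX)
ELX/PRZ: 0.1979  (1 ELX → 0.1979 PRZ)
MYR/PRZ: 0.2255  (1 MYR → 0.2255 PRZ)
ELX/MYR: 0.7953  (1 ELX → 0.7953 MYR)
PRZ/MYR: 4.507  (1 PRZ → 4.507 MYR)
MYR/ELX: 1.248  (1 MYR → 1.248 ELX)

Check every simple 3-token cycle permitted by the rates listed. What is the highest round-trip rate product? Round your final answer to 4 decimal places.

1.1131

ELX→PRZ→MYR→ELX: 0.1979 × 4.507 × 1.248 = 1.11314
ELX→MYR→PRZ→ELX: 0.7953 × 0.2255 × 5.097 = 0.91410
Maximum is ELX→PRZ→MYR→ELX at 1.1131; arbitrage exists.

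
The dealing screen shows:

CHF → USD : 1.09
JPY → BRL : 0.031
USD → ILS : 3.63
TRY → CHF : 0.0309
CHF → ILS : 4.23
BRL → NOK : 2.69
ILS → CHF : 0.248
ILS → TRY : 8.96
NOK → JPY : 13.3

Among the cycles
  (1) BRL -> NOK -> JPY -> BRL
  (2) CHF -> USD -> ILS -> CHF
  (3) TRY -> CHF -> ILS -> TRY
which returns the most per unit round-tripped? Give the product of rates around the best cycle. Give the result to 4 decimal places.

(1) 2.69 × 13.3 × 0.031 = 1.10909
(2) 1.09 × 3.63 × 0.248 = 0.98126
(3) 0.0309 × 4.23 × 8.96 = 1.17113
Highest is cycle (3) at 1.1711 (>1, arbitrage).

1.1711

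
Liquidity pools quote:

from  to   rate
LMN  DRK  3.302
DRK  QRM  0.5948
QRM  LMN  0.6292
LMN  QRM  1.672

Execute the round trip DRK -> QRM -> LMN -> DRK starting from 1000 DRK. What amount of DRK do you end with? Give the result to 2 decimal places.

1000 DRK × 0.5948 = 594.8 QRM
594.8 QRM × 0.6292 = 374.24816 LMN
374.24816 LMN × 3.302 = 1235.76742432 DRK

1235.77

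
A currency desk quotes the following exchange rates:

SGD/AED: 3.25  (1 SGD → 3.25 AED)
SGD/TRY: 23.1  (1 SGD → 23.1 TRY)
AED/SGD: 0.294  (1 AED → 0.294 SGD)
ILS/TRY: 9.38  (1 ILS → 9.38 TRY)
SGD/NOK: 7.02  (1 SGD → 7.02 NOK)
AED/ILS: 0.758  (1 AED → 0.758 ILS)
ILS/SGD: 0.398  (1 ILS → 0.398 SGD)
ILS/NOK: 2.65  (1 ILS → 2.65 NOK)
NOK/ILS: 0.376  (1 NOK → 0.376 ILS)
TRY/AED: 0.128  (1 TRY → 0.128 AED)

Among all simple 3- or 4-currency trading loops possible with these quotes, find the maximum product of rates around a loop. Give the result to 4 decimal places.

ILS→SGD→NOK→ILS: 0.398 × 7.02 × 0.376 = 1.05053
ILS→SGD→AED→ILS: 0.398 × 3.25 × 0.758 = 0.98047
ILS→TRY→AED→ILS: 9.38 × 0.128 × 0.758 = 0.91009
ILS→SGD→TRY→AED→ILS: 0.398 × 23.1 × 0.128 × 0.758 = 0.89202
SGD→TRY→AED→SGD: 23.1 × 0.128 × 0.294 = 0.86930
Maximum is ILS→SGD→NOK→ILS at 1.0505; arbitrage exists.

1.0505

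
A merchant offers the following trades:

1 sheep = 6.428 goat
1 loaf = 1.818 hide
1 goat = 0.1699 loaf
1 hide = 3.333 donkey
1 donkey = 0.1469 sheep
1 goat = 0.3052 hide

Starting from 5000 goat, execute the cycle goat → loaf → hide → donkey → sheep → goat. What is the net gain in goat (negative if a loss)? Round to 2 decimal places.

5000 goat × 0.1699 = 849.5 loaf
849.5 loaf × 1.818 = 1544.391 hide
1544.391 hide × 3.333 = 5147.455203 donkey
5147.455203 donkey × 0.1469 = 756.1611693207 sheep
756.1611693207 sheep × 6.428 = 4860.6039963934596 goat
Net change: 4860.6039963934596 − 5000 = -139.3960036065404 goat

-139.40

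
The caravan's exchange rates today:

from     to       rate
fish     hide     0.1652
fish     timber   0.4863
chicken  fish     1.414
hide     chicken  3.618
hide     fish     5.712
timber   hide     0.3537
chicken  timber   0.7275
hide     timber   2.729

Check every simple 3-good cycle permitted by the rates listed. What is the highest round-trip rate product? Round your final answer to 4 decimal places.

hide→fish→timber→hide: 5.712 × 0.4863 × 0.3537 = 0.98249
hide→chicken→timber→hide: 3.618 × 0.7275 × 0.3537 = 0.93097
hide→chicken→fish→hide: 3.618 × 1.414 × 0.1652 = 0.84514
Maximum is hide→fish→timber→hide at 0.9825; no arbitrage — every cycle loses value.

0.9825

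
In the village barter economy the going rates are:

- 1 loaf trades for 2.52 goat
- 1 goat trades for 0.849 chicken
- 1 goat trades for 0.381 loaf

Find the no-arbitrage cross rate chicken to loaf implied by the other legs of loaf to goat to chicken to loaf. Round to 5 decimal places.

Known legs of the cycle: 2.52 × 0.849 = 2.13948
For no arbitrage the full-cycle product must be 1, so the missing rate is 1 / 2.13948 ≈ 0.4674033.

0.46740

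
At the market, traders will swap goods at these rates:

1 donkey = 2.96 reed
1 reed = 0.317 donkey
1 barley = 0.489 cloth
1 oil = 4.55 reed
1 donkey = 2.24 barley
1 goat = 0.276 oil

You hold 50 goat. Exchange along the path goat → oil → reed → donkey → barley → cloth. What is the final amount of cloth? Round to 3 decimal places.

50 goat × 0.276 = 13.8 oil
13.8 oil × 4.55 = 62.79 reed
62.79 reed × 0.317 = 19.90443 donkey
19.90443 donkey × 2.24 = 44.5859232 barley
44.5859232 barley × 0.489 = 21.8025164448 cloth

21.803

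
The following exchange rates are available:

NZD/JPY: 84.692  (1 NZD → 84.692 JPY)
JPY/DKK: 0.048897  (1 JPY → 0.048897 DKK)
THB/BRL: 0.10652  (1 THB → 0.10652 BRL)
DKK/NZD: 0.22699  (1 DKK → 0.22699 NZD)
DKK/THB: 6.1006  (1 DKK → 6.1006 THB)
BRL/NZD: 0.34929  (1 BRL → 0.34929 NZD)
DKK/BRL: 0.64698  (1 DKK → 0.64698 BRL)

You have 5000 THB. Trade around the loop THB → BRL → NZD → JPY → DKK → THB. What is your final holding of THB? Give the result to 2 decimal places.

4699.86

5000 THB × 0.10652 = 532.6 BRL
532.6 BRL × 0.34929 = 186.031854 NZD
186.031854 NZD × 84.692 = 15755.409778968 JPY
15755.409778968 JPY × 0.048897 = 770.392271962198296 DKK
770.392271962198296 DKK × 6.1006 = 4699.8550943325869245776 THB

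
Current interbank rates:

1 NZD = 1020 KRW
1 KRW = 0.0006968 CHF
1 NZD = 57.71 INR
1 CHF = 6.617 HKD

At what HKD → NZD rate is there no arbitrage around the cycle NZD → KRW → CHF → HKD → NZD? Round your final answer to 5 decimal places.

Known legs of the cycle: 1020 × 0.0006968 × 6.617 = 4.702940112
For no arbitrage the full-cycle product must be 1, so the missing rate is 1 / 4.702940112 ≈ 0.2126329.

0.21263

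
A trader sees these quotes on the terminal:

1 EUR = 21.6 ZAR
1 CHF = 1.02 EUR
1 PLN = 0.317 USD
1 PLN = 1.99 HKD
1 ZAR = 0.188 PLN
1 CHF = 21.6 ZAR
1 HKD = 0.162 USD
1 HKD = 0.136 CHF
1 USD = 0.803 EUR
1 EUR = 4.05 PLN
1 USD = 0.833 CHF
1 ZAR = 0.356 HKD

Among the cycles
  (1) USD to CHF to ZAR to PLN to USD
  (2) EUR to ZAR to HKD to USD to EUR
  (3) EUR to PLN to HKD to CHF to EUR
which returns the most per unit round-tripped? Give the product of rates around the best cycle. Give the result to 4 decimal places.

(1) 0.833 × 21.6 × 0.188 × 0.317 = 1.07230
(2) 21.6 × 0.356 × 0.162 × 0.803 = 1.00031
(3) 4.05 × 1.99 × 0.136 × 1.02 = 1.11801
Highest is cycle (3) at 1.1180 (>1, arbitrage).

1.1180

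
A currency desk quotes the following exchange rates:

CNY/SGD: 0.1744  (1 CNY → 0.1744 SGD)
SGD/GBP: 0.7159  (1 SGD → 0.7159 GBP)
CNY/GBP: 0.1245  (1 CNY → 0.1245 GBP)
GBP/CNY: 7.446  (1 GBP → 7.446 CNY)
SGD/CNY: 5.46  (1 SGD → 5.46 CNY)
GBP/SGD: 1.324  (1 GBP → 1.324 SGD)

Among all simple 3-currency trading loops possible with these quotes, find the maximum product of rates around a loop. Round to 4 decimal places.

CNY→SGD→GBP→CNY: 0.1744 × 0.7159 × 7.446 = 0.92966
CNY→GBP→SGD→CNY: 0.1245 × 1.324 × 5.46 = 0.90002
Maximum is CNY→SGD→GBP→CNY at 0.9297; no arbitrage — every cycle loses value.

0.9297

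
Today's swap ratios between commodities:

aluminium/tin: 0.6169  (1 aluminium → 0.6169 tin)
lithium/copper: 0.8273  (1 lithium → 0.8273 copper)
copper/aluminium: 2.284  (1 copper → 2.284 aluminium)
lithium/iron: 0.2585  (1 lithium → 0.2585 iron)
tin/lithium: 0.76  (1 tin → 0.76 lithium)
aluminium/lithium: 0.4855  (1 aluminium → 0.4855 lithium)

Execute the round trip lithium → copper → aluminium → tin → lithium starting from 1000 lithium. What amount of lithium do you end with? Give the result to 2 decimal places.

1000 lithium × 0.8273 = 827.3 copper
827.3 copper × 2.284 = 1889.5532 aluminium
1889.5532 aluminium × 0.6169 = 1165.66536908 tin
1165.66536908 tin × 0.76 = 885.9056805008 lithium

885.91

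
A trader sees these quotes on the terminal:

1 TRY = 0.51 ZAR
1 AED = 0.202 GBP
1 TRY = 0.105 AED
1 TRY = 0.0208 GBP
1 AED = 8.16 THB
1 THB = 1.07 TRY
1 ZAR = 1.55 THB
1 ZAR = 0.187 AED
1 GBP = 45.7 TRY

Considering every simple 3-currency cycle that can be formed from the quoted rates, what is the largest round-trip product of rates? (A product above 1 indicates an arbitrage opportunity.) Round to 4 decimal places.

GBP→TRY→AED→GBP: 45.7 × 0.105 × 0.202 = 0.96930
TRY→AED→THB→TRY: 0.105 × 8.16 × 1.07 = 0.91678
ZAR→THB→TRY→ZAR: 1.55 × 1.07 × 0.51 = 0.84584
Maximum is GBP→TRY→AED→GBP at 0.9693; no arbitrage — every cycle loses value.

0.9693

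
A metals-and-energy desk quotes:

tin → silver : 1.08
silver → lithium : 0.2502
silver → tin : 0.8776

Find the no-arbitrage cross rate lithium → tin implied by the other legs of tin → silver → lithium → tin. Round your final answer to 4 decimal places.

Known legs of the cycle: 1.08 × 0.2502 = 0.270216
For no arbitrage the full-cycle product must be 1, so the missing rate is 1 / 0.270216 ≈ 3.700743.

3.7007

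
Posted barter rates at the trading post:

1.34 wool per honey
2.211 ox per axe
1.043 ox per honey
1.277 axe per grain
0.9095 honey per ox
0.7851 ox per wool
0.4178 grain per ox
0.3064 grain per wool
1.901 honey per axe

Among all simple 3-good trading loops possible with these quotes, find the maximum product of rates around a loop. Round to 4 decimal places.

1.1796

grain→axe→ox→grain: 1.277 × 2.211 × 0.4178 = 1.17964
honey→wool→ox→honey: 1.34 × 0.7851 × 0.9095 = 0.95682
Maximum is grain→axe→ox→grain at 1.1796; arbitrage exists.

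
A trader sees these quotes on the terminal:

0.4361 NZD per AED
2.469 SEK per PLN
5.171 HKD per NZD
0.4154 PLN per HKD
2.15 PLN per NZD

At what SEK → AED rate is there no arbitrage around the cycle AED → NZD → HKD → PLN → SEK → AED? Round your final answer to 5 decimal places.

0.43237

Known legs of the cycle: 0.4361 × 5.171 × 0.4154 × 2.469 = 2.31285393601206
For no arbitrage the full-cycle product must be 1, so the missing rate is 1 / 2.31285393601206 ≈ 0.4323663.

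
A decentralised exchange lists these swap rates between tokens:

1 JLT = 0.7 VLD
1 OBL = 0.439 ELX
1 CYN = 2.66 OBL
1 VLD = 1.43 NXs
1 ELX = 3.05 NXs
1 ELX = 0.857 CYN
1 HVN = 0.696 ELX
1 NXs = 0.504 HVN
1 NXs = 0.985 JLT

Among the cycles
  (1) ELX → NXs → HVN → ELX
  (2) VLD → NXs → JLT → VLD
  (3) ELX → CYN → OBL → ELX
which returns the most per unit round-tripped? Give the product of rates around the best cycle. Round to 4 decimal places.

1.0699

(1) 3.05 × 0.504 × 0.696 = 1.06989
(2) 1.43 × 0.985 × 0.7 = 0.98599
(3) 0.857 × 2.66 × 0.439 = 1.00075
Highest is cycle (1) at 1.0699 (>1, arbitrage).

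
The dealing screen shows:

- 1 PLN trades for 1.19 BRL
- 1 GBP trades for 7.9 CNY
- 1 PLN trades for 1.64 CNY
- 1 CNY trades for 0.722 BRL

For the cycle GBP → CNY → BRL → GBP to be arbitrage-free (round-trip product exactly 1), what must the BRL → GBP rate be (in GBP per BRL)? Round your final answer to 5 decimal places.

0.17532

Known legs of the cycle: 7.9 × 0.722 = 5.7038
For no arbitrage the full-cycle product must be 1, so the missing rate is 1 / 5.7038 ≈ 0.1753217.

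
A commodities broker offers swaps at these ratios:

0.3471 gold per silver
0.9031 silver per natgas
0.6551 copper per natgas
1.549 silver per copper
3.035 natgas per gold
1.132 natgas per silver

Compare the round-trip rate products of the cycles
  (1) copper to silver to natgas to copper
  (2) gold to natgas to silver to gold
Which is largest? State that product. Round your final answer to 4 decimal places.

1.1487

(1) 1.549 × 1.132 × 0.6551 = 1.14870
(2) 3.035 × 0.9031 × 0.3471 = 0.95137
Highest is cycle (1) at 1.1487 (>1, arbitrage).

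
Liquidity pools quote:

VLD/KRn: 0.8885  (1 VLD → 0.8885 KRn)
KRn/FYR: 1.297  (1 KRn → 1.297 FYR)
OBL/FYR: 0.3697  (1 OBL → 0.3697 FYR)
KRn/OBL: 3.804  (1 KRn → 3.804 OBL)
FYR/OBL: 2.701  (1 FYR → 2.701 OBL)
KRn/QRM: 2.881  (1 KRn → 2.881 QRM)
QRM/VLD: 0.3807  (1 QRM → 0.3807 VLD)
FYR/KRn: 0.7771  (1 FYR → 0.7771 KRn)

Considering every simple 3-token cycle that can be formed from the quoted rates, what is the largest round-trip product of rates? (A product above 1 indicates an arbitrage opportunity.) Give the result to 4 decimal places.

OBL→FYR→KRn→OBL: 0.3697 × 0.7771 × 3.804 = 1.09287
QRM→VLD→KRn→QRM: 0.3807 × 0.8885 × 2.881 = 0.97450
Maximum is OBL→FYR→KRn→OBL at 1.0929; arbitrage exists.

1.0929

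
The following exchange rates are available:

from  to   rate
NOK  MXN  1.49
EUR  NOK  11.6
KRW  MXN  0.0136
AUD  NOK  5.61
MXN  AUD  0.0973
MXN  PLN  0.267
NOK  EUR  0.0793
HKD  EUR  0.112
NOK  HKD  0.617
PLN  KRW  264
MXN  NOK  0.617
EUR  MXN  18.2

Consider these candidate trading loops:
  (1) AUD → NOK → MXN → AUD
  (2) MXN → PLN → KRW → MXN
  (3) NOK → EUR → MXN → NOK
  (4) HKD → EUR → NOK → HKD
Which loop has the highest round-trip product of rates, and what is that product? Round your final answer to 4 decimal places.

0.9586

(1) 5.61 × 1.49 × 0.0973 = 0.81332
(2) 0.267 × 264 × 0.0136 = 0.95864
(3) 0.0793 × 18.2 × 0.617 = 0.89049
(4) 0.112 × 11.6 × 0.617 = 0.80161
Highest is cycle (2) at 0.9586 (≤1, no arbitrage).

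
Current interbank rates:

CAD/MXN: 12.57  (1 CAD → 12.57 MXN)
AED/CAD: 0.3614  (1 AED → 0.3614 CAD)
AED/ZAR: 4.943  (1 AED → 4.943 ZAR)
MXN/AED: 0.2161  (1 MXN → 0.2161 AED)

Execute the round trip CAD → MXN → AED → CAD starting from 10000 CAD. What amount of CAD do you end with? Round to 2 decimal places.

10000 CAD × 12.57 = 125700 MXN
125700 MXN × 0.2161 = 27163.77 AED
27163.77 AED × 0.3614 = 9816.986478 CAD

9816.99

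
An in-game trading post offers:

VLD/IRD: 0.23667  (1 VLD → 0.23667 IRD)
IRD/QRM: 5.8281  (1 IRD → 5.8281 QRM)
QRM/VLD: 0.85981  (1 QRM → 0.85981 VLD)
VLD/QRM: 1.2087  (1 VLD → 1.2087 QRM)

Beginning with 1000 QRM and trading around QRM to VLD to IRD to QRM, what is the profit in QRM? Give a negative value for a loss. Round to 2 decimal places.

185.97

1000 QRM × 0.85981 = 859.81 VLD
859.81 VLD × 0.23667 = 203.4912327 IRD
203.4912327 IRD × 5.8281 = 1185.96725329887 QRM
Net change: 1185.96725329887 − 1000 = 185.96725329887 QRM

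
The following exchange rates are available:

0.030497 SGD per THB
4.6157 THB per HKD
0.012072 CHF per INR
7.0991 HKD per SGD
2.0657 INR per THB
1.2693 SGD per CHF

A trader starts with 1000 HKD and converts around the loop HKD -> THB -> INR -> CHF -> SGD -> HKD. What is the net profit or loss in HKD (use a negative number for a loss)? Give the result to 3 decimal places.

1000 HKD × 4.6157 = 4615.7 THB
4615.7 THB × 2.0657 = 9534.65149 INR
9534.65149 INR × 0.012072 = 115.10231278728 CHF
115.10231278728 CHF × 1.2693 = 146.099365620894504 SGD
146.099365620894504 SGD × 7.0991 = 1037.1740064792921733464 HKD
Net change: 1037.1740064792921733464 − 1000 = 37.1740064792921733464 HKD

37.174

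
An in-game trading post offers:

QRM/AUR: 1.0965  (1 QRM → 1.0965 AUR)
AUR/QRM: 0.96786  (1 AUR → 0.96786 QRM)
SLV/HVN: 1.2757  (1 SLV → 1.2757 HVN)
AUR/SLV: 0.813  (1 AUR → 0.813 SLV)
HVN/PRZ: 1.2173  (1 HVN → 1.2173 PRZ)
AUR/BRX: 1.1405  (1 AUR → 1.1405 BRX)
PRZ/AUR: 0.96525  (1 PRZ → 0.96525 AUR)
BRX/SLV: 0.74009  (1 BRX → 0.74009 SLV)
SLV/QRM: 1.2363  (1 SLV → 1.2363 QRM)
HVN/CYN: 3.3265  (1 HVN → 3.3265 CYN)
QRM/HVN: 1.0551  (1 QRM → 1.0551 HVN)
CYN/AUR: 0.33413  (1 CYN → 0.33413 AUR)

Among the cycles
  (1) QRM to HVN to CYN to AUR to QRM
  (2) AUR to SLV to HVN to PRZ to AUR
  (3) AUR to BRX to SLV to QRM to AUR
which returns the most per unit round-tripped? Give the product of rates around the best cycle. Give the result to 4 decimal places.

(1) 1.0551 × 3.3265 × 0.33413 × 0.96786 = 1.13503
(2) 0.813 × 1.2757 × 1.2173 × 0.96525 = 1.21864
(3) 1.1405 × 0.74009 × 1.2363 × 1.0965 = 1.14423
Highest is cycle (2) at 1.2186 (>1, arbitrage).

1.2186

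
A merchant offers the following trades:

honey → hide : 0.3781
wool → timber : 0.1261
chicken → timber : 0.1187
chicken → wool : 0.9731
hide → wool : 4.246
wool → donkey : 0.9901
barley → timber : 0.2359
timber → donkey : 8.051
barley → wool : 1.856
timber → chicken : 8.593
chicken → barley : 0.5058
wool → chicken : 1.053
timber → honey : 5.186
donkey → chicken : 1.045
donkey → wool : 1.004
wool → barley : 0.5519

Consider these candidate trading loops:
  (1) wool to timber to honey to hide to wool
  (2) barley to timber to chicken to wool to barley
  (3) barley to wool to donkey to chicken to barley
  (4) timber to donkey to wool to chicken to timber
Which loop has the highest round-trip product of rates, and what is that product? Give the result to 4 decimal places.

(1) 0.1261 × 5.186 × 0.3781 × 4.246 = 1.04987
(2) 0.2359 × 8.593 × 0.9731 × 0.5519 = 1.08866
(3) 1.856 × 0.9901 × 1.045 × 0.5058 = 0.97130
(4) 8.051 × 1.004 × 1.053 × 0.1187 = 1.01033
Highest is cycle (2) at 1.0887 (>1, arbitrage).

1.0887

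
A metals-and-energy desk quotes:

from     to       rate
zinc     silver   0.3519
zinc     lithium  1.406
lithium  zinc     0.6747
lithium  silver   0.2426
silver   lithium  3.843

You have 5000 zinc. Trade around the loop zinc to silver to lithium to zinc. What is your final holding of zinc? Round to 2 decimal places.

5000 zinc × 0.3519 = 1759.5 silver
1759.5 silver × 3.843 = 6761.7585 lithium
6761.7585 lithium × 0.6747 = 4562.15845995 zinc

4562.16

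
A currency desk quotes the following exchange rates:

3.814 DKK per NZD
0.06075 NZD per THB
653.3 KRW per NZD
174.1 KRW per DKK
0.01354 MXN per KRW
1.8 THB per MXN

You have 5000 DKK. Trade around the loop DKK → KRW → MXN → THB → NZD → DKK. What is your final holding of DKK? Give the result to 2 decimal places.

5000 DKK × 174.1 = 870500 KRW
870500 KRW × 0.01354 = 11786.57 MXN
11786.57 MXN × 1.8 = 21215.826 THB
21215.826 THB × 0.06075 = 1288.8614295 NZD
1288.8614295 NZD × 3.814 = 4915.717492113 DKK

4915.72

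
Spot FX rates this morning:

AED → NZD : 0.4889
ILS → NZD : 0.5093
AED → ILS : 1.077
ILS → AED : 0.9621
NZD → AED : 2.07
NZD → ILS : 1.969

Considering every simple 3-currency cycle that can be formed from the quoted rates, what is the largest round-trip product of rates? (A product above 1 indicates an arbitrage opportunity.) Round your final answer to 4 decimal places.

ILS→NZD→AED→ILS: 0.5093 × 2.07 × 1.077 = 1.13543
ILS→AED→NZD→ILS: 0.9621 × 0.4889 × 1.969 = 0.92616
Maximum is ILS→NZD→AED→ILS at 1.1354; arbitrage exists.

1.1354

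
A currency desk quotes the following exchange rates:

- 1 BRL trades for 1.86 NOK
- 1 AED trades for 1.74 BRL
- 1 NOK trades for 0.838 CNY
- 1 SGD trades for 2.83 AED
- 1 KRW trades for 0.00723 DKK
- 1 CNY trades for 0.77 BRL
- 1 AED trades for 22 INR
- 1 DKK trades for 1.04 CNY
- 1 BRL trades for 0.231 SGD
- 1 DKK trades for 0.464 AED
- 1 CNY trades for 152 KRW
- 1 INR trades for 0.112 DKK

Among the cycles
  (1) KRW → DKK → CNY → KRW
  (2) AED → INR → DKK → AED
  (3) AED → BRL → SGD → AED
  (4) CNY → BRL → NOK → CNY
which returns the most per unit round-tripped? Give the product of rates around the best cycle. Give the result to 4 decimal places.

1.2002

(1) 0.00723 × 1.04 × 152 = 1.14292
(2) 22 × 0.112 × 0.464 = 1.14330
(3) 1.74 × 0.231 × 2.83 = 1.13749
(4) 0.77 × 1.86 × 0.838 = 1.20018
Highest is cycle (4) at 1.2002 (>1, arbitrage).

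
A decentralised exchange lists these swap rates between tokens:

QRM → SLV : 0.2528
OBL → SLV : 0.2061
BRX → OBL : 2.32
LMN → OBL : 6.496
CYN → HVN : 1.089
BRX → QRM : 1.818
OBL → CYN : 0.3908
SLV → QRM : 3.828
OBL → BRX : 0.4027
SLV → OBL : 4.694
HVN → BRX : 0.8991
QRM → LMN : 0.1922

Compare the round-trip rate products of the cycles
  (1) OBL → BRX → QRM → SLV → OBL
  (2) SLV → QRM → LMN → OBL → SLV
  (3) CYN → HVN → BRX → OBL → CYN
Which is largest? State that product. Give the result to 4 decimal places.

(1) 0.4027 × 1.818 × 0.2528 × 4.694 = 0.86875
(2) 3.828 × 0.1922 × 6.496 × 0.2061 = 0.98503
(3) 1.089 × 0.8991 × 2.32 × 0.3908 = 0.88772
Highest is cycle (2) at 0.9850 (≤1, no arbitrage).

0.9850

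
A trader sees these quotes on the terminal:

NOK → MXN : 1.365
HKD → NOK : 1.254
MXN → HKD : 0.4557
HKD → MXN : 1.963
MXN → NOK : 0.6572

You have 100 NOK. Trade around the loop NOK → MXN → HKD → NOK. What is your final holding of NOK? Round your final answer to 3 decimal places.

100 NOK × 1.365 = 136.5 MXN
136.5 MXN × 0.4557 = 62.20305 HKD
62.20305 HKD × 1.254 = 78.0026247 NOK

78.003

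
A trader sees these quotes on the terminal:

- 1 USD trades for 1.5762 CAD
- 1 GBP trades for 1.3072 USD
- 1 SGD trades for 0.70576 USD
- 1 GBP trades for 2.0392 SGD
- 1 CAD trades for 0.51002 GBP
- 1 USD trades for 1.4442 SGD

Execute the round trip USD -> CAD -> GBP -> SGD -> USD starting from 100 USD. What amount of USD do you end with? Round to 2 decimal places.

115.70

100 USD × 1.5762 = 157.62 CAD
157.62 CAD × 0.51002 = 80.3893524 GBP
80.3893524 GBP × 2.0392 = 163.92996741408 SGD
163.92996741408 SGD × 0.70576 = 115.6952138021611008 USD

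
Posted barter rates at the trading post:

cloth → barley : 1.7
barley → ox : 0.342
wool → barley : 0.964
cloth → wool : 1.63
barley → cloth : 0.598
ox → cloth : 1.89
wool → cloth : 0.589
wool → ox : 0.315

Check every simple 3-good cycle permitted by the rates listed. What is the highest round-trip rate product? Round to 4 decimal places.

ox→cloth→barley→ox: 1.89 × 1.7 × 0.342 = 1.09885
ox→cloth→wool→ox: 1.89 × 1.63 × 0.315 = 0.97042
cloth→wool→barley→cloth: 1.63 × 0.964 × 0.598 = 0.93965
Maximum is ox→cloth→barley→ox at 1.0988; arbitrage exists.

1.0988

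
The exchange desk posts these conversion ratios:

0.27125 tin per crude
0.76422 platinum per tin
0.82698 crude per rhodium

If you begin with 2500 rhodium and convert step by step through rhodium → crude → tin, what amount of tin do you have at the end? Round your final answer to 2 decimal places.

2500 rhodium × 0.82698 = 2067.45 crude
2067.45 crude × 0.27125 = 560.7958125 tin

560.80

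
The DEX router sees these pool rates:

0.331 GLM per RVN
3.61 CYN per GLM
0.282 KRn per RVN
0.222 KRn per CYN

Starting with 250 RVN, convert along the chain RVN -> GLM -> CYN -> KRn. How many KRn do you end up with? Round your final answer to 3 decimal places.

66.318

250 RVN × 0.331 = 82.75 GLM
82.75 GLM × 3.61 = 298.7275 CYN
298.7275 CYN × 0.222 = 66.317505 KRn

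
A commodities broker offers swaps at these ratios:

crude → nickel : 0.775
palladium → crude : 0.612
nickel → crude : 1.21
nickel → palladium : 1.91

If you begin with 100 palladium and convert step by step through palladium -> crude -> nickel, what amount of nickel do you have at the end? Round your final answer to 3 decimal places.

100 palladium × 0.612 = 61.2 crude
61.2 crude × 0.775 = 47.43 nickel

47.430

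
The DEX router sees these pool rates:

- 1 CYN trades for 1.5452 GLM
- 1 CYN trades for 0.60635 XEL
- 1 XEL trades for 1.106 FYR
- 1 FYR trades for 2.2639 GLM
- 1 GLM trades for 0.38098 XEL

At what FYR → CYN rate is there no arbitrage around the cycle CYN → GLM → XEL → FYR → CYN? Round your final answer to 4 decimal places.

1.5359

Known legs of the cycle: 1.5452 × 0.38098 × 1.106 = 0.651091467376
For no arbitrage the full-cycle product must be 1, so the missing rate is 1 / 0.651091467376 ≈ 1.535883.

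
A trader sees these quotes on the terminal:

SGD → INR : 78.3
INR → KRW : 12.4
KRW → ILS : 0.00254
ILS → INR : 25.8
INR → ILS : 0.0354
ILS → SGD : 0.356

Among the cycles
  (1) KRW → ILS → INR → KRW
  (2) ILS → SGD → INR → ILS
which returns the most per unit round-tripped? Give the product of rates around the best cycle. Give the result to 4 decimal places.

0.9868

(1) 0.00254 × 25.8 × 12.4 = 0.81260
(2) 0.356 × 78.3 × 0.0354 = 0.98677
Highest is cycle (2) at 0.9868 (≤1, no arbitrage).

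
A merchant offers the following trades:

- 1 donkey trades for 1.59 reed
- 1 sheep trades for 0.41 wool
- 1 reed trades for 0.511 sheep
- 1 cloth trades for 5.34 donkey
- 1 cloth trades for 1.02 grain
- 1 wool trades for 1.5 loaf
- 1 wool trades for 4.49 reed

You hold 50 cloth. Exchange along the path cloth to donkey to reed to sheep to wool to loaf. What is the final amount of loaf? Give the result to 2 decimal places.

133.41

50 cloth × 5.34 = 267 donkey
267 donkey × 1.59 = 424.53 reed
424.53 reed × 0.511 = 216.93483 sheep
216.93483 sheep × 0.41 = 88.9432803 wool
88.9432803 wool × 1.5 = 133.41492045 loaf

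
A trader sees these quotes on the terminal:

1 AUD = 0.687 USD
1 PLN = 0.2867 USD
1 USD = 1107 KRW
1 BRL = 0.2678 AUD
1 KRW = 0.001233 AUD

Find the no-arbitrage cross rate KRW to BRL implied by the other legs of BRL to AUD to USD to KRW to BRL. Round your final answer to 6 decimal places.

Known legs of the cycle: 0.2678 × 0.687 × 1107 = 203.6643102
For no arbitrage the full-cycle product must be 1, so the missing rate is 1 / 203.6643102 ≈ 0.00491004.

0.004910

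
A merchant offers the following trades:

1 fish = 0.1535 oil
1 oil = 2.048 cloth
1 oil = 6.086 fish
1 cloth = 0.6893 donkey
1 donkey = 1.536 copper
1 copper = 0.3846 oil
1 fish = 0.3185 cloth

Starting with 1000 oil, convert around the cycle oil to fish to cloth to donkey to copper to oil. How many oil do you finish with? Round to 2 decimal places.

789.31

1000 oil × 6.086 = 6086 fish
6086 fish × 0.3185 = 1938.391 cloth
1938.391 cloth × 0.6893 = 1336.1329163 donkey
1336.1329163 donkey × 1.536 = 2052.3001594368 copper
2052.3001594368 copper × 0.3846 = 789.31464131939328 oil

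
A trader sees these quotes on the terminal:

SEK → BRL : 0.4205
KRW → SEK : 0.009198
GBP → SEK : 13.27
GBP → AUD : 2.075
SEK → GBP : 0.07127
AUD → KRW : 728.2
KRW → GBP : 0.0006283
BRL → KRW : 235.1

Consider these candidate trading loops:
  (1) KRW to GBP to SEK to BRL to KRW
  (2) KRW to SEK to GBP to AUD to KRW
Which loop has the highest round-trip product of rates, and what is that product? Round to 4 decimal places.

(1) 0.0006283 × 13.27 × 0.4205 × 235.1 = 0.82425
(2) 0.009198 × 0.07127 × 2.075 × 728.2 = 0.99053
Highest is cycle (2) at 0.9905 (≤1, no arbitrage).

0.9905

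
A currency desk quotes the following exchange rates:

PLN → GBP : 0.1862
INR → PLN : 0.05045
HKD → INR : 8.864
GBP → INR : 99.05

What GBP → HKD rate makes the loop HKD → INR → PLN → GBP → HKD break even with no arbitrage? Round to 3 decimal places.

12.010

Known legs of the cycle: 8.864 × 0.05045 × 0.1862 = 0.08326655456
For no arbitrage the full-cycle product must be 1, so the missing rate is 1 / 0.08326655456 ≈ 12.00962.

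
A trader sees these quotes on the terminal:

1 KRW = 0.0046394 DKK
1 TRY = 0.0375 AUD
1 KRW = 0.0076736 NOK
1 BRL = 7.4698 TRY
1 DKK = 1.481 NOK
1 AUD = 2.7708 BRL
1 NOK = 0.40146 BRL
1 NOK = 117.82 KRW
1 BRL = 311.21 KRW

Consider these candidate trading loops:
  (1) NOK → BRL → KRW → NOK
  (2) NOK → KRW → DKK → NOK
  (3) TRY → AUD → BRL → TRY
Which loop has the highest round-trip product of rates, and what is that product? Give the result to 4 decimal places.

0.9587

(1) 0.40146 × 311.21 × 0.0076736 = 0.95873
(2) 117.82 × 0.0046394 × 1.481 = 0.80954
(3) 0.0375 × 2.7708 × 7.4698 = 0.77615
Highest is cycle (1) at 0.9587 (≤1, no arbitrage).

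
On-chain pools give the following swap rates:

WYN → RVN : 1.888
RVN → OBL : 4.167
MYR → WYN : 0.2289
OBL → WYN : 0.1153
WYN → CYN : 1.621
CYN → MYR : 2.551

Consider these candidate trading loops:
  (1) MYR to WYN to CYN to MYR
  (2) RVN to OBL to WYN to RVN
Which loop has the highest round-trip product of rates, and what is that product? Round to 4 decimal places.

(1) 0.2289 × 1.621 × 2.551 = 0.94654
(2) 4.167 × 0.1153 × 1.888 = 0.90710
Highest is cycle (1) at 0.9465 (≤1, no arbitrage).

0.9465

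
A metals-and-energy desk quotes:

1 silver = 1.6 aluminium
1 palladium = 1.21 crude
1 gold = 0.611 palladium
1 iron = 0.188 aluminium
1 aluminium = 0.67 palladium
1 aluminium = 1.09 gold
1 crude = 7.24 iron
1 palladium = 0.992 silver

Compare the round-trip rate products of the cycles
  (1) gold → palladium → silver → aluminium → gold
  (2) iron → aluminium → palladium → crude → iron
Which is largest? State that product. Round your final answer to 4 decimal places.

1.1035

(1) 0.611 × 0.992 × 1.6 × 1.09 = 1.05706
(2) 0.188 × 0.67 × 1.21 × 7.24 = 1.10346
Highest is cycle (2) at 1.1035 (>1, arbitrage).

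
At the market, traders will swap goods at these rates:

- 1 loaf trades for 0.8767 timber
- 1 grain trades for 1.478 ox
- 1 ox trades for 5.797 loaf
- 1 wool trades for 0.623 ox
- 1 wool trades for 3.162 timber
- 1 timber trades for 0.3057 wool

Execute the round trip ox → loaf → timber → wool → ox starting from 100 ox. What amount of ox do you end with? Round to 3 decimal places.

96.792

100 ox × 5.797 = 579.7 loaf
579.7 loaf × 0.8767 = 508.22299 timber
508.22299 timber × 0.3057 = 155.363768043 wool
155.363768043 wool × 0.623 = 96.791627490789 ox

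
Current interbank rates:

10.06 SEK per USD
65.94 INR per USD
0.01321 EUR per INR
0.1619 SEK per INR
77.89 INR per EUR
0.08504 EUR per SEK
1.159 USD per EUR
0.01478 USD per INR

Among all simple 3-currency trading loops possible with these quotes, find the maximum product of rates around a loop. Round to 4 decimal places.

1.0724

EUR→INR→SEK→EUR: 77.89 × 0.1619 × 0.08504 = 1.07239
USD→INR→EUR→USD: 65.94 × 0.01321 × 1.159 = 1.00957
USD→SEK→EUR→USD: 10.06 × 0.08504 × 1.159 = 0.99153
Maximum is EUR→INR→SEK→EUR at 1.0724; arbitrage exists.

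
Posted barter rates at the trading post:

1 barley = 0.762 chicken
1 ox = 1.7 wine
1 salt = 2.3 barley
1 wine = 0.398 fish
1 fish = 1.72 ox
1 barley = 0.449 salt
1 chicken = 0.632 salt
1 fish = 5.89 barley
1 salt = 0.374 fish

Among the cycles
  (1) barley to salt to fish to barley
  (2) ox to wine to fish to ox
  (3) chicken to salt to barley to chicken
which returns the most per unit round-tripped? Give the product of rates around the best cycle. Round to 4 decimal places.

1.1638

(1) 0.449 × 0.374 × 5.89 = 0.98908
(2) 1.7 × 0.398 × 1.72 = 1.16375
(3) 0.632 × 2.3 × 0.762 = 1.10764
Highest is cycle (2) at 1.1638 (>1, arbitrage).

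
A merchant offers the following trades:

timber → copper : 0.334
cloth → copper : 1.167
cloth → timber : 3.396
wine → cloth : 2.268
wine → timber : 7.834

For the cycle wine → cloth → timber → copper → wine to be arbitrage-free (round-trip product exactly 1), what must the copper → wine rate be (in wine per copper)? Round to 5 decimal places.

Known legs of the cycle: 2.268 × 3.396 × 0.334 = 2.572510752
For no arbitrage the full-cycle product must be 1, so the missing rate is 1 / 2.572510752 ≈ 0.3887253.

0.38873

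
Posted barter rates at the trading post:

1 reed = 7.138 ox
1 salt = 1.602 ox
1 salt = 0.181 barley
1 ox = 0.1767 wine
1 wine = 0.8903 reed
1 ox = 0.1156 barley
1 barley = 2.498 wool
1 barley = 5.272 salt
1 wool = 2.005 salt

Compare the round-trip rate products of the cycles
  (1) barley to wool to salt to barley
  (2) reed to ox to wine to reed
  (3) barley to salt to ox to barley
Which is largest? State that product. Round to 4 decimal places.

1.1229

(1) 2.498 × 2.005 × 0.181 = 0.90654
(2) 7.138 × 0.1767 × 0.8903 = 1.12292
(3) 5.272 × 1.602 × 0.1156 = 0.97633
Highest is cycle (2) at 1.1229 (>1, arbitrage).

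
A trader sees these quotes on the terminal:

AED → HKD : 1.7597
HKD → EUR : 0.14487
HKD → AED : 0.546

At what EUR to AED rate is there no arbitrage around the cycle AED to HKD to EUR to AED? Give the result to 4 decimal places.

Known legs of the cycle: 1.7597 × 0.14487 = 0.254927739
For no arbitrage the full-cycle product must be 1, so the missing rate is 1 / 0.254927739 ≈ 3.922680.

3.9227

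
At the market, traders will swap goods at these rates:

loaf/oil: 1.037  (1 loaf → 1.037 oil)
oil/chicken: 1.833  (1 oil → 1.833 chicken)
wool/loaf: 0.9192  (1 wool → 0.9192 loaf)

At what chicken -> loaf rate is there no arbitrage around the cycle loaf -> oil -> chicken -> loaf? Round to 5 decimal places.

0.52609

Known legs of the cycle: 1.037 × 1.833 = 1.900821
For no arbitrage the full-cycle product must be 1, so the missing rate is 1 / 1.900821 ≈ 0.5260885.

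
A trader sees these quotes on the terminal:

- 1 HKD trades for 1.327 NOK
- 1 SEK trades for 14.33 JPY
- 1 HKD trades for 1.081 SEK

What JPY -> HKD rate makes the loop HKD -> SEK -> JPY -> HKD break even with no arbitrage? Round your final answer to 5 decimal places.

Known legs of the cycle: 1.081 × 14.33 = 15.49073
For no arbitrage the full-cycle product must be 1, so the missing rate is 1 / 15.49073 ≈ 0.0645547.

0.06455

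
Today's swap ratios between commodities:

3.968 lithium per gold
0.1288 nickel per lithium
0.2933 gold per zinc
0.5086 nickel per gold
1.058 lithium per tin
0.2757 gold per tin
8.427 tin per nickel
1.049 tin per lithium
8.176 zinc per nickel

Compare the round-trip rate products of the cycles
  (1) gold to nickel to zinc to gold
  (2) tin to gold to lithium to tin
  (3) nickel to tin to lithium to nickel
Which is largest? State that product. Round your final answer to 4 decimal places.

(1) 0.5086 × 8.176 × 0.2933 = 1.21963
(2) 0.2757 × 3.968 × 1.049 = 1.14758
(3) 8.427 × 1.058 × 0.1288 = 1.14835
Highest is cycle (1) at 1.2196 (>1, arbitrage).

1.2196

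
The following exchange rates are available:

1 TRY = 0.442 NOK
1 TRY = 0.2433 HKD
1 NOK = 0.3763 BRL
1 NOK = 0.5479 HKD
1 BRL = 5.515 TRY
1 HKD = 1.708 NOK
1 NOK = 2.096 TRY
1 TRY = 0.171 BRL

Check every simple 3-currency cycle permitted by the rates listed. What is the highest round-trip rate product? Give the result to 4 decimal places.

0.9173

BRL→TRY→NOK→BRL: 5.515 × 0.442 × 0.3763 = 0.91728
HKD→NOK→TRY→HKD: 1.708 × 2.096 × 0.2433 = 0.87101
Maximum is BRL→TRY→NOK→BRL at 0.9173; no arbitrage — every cycle loses value.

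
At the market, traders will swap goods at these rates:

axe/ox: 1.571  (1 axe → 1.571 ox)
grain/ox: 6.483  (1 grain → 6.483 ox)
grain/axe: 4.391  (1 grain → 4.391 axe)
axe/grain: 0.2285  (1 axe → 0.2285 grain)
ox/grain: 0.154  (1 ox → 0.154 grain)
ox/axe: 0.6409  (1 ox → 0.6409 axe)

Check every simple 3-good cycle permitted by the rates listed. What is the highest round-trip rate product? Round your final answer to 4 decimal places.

1.0623

axe→ox→grain→axe: 1.571 × 0.154 × 4.391 = 1.06233
axe→grain→ox→axe: 0.2285 × 6.483 × 0.6409 = 0.94941
Maximum is axe→ox→grain→axe at 1.0623; arbitrage exists.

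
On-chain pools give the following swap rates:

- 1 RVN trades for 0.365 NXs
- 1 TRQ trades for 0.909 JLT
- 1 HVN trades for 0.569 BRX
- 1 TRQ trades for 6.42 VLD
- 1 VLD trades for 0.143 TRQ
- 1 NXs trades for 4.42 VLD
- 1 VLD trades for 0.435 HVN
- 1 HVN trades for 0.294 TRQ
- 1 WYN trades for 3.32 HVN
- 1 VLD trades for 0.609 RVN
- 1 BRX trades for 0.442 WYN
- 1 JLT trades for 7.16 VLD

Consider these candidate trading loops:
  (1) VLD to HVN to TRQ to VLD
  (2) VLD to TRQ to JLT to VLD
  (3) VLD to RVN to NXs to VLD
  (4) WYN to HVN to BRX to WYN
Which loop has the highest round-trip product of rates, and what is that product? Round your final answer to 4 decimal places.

0.9825

(1) 0.435 × 0.294 × 6.42 = 0.82105
(2) 0.143 × 0.909 × 7.16 = 0.93071
(3) 0.609 × 0.365 × 4.42 = 0.98250
(4) 3.32 × 0.569 × 0.442 = 0.83497
Highest is cycle (3) at 0.9825 (≤1, no arbitrage).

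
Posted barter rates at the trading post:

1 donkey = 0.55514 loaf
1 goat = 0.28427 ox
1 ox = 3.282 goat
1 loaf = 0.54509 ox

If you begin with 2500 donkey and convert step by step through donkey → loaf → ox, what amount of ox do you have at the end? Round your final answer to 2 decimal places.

2500 donkey × 0.55514 = 1387.85 loaf
1387.85 loaf × 0.54509 = 756.5031565 ox

756.50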